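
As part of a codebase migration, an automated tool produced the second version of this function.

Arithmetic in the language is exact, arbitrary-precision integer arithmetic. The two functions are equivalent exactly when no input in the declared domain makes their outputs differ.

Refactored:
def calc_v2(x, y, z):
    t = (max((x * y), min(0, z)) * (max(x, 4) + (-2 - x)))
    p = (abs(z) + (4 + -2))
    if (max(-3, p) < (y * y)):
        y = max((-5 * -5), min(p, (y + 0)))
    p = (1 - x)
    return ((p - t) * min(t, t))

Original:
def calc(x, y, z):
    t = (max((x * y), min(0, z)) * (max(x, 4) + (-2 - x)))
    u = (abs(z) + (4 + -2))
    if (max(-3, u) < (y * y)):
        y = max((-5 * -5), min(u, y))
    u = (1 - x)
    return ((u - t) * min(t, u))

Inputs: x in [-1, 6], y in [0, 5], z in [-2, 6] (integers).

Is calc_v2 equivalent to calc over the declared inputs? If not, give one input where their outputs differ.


x=1, y=1, z=-2 yields 0 from calc but -1 from calc_v2.
verdict: not equivalent; witness: x=1, y=1, z=-2


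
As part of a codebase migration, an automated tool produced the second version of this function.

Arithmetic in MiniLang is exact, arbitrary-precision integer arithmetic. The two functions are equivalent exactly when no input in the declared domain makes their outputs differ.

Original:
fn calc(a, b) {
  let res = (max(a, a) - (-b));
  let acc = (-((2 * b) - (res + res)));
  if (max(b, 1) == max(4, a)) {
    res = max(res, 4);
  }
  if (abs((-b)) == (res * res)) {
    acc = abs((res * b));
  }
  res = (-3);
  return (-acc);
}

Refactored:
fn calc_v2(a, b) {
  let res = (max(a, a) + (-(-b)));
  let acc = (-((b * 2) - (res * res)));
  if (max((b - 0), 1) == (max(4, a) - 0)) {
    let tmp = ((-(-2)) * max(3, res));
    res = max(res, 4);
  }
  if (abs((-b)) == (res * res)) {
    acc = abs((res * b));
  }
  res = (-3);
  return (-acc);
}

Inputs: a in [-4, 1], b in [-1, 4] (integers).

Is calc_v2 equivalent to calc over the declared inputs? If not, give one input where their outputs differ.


On input a=-4, b=-1, calc returns 8 while calc_v2 returns -27.
verdict: not equivalent; witness: a=-4, b=-1


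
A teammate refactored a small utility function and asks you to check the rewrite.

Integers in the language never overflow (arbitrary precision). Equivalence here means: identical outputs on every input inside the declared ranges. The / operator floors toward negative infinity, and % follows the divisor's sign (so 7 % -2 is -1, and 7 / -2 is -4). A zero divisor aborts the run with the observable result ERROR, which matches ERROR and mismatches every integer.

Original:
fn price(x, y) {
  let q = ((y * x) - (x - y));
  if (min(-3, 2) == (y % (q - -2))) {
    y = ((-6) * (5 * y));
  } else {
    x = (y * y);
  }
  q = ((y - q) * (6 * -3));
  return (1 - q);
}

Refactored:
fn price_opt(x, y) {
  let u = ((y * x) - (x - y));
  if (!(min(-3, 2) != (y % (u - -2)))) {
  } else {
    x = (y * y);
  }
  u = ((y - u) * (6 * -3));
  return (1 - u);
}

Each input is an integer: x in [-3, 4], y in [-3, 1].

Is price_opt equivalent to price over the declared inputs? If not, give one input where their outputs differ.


Run the pair on x=1, y=-3.
price: q becomes -7; next (min(-3, 2) == (y % (q - -2))) evaluates to true; next y becomes 90; next q becomes -1746; next final value 1747
price_opt: u becomes -7; next (!(min(-3, 2) != (y % (u - -2)))) evaluates to true; next u becomes -72; next final value 73
1747 and 73 differ, so these are not the same function on this domain.
verdict: not equivalent; witness: x=1, y=-3


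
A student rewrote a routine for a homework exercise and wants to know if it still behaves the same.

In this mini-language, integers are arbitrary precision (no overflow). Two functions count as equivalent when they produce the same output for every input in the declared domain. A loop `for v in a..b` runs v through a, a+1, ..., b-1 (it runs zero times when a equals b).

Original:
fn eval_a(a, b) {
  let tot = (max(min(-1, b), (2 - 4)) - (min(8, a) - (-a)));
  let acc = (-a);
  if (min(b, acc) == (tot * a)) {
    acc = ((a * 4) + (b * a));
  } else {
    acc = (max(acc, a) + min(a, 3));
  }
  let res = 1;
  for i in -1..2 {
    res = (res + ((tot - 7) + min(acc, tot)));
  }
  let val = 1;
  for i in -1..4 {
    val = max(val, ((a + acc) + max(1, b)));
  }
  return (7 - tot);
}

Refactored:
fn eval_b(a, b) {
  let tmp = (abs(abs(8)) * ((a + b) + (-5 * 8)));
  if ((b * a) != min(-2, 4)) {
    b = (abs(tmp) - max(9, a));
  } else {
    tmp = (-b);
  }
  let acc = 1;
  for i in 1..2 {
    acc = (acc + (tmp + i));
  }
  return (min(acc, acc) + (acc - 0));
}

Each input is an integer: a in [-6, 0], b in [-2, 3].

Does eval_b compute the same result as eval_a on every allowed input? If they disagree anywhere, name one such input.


There is a counterexample at a=-6, b=-2: -3 on one side, -764 on the other.
eval_a: tot becomes 10; next acc becomes 6; next (min(b, acc) == (tot * a)) evaluates to false; next acc becomes 0; next res becomes 1; next at i=-1:; next res becomes 4; next at i=0:; next res becomes 7; next at i=1:; next res becomes 10; next val becomes 1; next at i=-1:; next val becomes 1; next at i=0:; next val becomes 1; next at i=1:; next val becomes 1; next at i=2:; next val becomes 1; next at i=3:; next val becomes 1; next final value -3
eval_b: tmp becomes -384; next ((b * a) != min(-2, 4)) evaluates to true; next b becomes 375; next acc becomes 1; next at i=1:; next acc becomes -382; next final value -764
verdict: not equivalent; witness: a=-6, b=-2


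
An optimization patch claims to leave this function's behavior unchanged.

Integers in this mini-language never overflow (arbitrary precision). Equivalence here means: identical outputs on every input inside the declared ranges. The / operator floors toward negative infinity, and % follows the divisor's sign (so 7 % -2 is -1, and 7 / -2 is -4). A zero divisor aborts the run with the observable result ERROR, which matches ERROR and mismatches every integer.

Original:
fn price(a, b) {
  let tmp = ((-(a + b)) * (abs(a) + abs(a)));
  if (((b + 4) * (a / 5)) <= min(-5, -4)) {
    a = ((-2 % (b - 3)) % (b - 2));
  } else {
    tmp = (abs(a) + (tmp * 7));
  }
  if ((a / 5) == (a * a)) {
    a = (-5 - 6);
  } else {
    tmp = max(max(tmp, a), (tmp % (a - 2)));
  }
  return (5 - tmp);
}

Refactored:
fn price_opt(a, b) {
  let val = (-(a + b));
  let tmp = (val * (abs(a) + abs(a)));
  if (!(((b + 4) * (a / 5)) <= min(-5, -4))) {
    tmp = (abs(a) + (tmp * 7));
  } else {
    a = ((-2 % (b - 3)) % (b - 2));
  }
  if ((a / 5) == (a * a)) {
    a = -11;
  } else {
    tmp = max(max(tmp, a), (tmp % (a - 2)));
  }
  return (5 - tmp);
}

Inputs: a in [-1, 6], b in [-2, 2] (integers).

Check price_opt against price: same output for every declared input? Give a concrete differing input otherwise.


Equivalent — the differences include constant usage differs; statement counts differ; arithmetic usage differs; boolean connective usage differs; local variable names differ, yet no declared input distinguishes the two.
Spot check at a=0, b=2 — price: tmp = 0; (((b + 4) * (a / 5)) <= min(-5, -4)) -> false; tmp = 0; ((a / 5) == (a * a)) -> true; a = -11; return 5. price_opt: val = -2; tmp = 0; (!(((b + 4) * (a / 5)) <= min(-5, -4))) -> true; tmp = 0; ((a / 5) == (a * a)) -> true; a = -11; return 5. Both give 5.
Checked all 40 inputs in the declared domain: the outputs agree on every one.
verdict: equivalent


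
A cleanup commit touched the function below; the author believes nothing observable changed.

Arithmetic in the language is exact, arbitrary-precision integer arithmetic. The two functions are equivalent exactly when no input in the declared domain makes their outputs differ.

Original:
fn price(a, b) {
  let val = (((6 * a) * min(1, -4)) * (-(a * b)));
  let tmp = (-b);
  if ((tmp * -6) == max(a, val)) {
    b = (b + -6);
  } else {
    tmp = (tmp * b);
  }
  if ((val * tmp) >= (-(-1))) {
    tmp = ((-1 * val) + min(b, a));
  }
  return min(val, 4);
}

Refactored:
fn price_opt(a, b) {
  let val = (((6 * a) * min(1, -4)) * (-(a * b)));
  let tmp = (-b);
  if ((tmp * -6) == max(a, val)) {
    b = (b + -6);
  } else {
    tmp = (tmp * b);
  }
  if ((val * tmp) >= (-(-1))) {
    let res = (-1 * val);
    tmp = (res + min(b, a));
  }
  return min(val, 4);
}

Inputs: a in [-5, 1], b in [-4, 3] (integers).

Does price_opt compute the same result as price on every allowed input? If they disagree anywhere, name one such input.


The two versions differ — the changes include statement counts differ; also local variable names differ.
One worked example (a=-4, b=2) — price: val=768, then tmp=-2, then ((tmp * -6) == max(a, val)) is false, then tmp=-4, then ((val * tmp) >= (-(-1))) is false, then returns 4; price_opt: val=768, then tmp=-2, then ((tmp * -6) == max(a, val)) is false, then tmp=-4, then ((val * tmp) >= (-(-1))) is false, then returns 4; agreement on 4.
Sweeping the whole domain (56 inputs) finds no disagreement.
verdict: equivalent


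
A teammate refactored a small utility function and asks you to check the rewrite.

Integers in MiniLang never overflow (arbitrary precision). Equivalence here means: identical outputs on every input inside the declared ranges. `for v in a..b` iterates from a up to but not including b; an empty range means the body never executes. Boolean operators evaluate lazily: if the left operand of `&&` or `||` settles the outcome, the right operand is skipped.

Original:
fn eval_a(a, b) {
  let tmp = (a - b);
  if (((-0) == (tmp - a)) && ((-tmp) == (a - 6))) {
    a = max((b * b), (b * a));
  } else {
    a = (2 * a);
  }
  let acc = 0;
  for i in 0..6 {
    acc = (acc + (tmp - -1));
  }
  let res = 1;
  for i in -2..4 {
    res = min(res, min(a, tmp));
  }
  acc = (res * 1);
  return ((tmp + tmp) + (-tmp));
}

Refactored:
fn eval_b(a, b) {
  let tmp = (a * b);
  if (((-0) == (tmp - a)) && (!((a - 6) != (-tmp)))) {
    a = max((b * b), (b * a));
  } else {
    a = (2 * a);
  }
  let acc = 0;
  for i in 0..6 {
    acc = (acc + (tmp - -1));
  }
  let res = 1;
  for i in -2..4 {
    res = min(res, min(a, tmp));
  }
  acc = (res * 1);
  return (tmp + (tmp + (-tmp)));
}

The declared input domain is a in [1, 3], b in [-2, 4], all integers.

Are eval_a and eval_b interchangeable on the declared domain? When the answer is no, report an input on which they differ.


Evaluate both at a=1, b=-2.
eval_a: tmp becomes 3; next (((-0) == (tmp - a)) && ((-tmp) == (a - 6))) evaluates to false; next a becomes 2; next acc becomes 0; next at i=0:; next acc becomes 4; next at i=1:; next acc becomes 8; next at i=2:; next acc becomes 12; next at i=3:; next acc becomes 16; next at i=4:; next acc becomes 20; next at i=5:; next acc becomes 24; next res becomes 1; next at i=-2:; next res becomes 1; next at i=-1:; next res becomes 1; next at i=0:; next res becomes 1; next at i=1:; next res becomes 1; next at i=2:; next res becomes 1; next at i=3:; next res becomes 1; next acc becomes 1; next final value 3
eval_b: tmp becomes -2; next (((-0) == (tmp - a)) && (!((a - 6) != (-tmp)))) evaluates to false; next a becomes 2; next acc becomes 0; next at i=0:; next acc becomes -1; next at i=1:; next acc becomes -2; next at i=2:; next acc becomes -3; next at i=3:; next acc becomes -4; next at i=4:; next acc becomes -5; next at i=5:; next acc becomes -6; next res becomes 1; next at i=-2:; next res becomes -2; next at i=-1:; next res becomes -2; next at i=0:; next res becomes -2; next at i=1:; next res becomes -2; next at i=2:; next res becomes -2; next at i=3:; next res becomes -2; next acc becomes -2; next final value -2
3 and -2 differ, so these are not the same function on this domain.
verdict: not equivalent; witness: a=1, b=-2


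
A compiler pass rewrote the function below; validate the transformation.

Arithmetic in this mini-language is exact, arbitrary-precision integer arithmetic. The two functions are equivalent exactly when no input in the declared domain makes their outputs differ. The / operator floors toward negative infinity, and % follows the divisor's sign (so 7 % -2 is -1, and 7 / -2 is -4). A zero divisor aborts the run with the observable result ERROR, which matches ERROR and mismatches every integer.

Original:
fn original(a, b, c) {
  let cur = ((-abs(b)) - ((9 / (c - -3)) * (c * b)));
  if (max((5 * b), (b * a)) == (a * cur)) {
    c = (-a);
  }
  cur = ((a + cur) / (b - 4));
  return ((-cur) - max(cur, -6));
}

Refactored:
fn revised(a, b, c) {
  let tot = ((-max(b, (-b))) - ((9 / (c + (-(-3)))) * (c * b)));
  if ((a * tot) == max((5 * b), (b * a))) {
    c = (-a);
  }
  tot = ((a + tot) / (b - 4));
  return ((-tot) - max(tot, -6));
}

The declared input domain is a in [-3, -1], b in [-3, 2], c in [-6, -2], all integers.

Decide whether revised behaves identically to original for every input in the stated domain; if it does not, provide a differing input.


Differences: local variable names differ, and arithmetic usage differs, and min/max/abs usage differs — yet all 90 inputs agree.
verdict: equivalent


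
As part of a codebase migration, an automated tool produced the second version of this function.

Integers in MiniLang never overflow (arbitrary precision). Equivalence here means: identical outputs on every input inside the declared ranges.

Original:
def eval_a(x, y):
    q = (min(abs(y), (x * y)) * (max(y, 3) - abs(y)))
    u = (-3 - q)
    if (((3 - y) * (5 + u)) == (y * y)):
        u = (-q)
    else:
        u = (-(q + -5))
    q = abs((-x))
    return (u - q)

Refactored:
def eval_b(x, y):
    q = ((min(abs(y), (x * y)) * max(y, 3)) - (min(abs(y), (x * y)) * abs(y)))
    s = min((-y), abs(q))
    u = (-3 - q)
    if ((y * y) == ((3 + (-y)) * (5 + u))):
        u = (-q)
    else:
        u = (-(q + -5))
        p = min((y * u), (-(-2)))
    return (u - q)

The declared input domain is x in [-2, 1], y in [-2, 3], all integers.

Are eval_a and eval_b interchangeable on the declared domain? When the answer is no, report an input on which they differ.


Input x=-2, y=0: 3 from eval_a versus 5 from eval_b.
verdict: not equivalent; witness: x=-2, y=0


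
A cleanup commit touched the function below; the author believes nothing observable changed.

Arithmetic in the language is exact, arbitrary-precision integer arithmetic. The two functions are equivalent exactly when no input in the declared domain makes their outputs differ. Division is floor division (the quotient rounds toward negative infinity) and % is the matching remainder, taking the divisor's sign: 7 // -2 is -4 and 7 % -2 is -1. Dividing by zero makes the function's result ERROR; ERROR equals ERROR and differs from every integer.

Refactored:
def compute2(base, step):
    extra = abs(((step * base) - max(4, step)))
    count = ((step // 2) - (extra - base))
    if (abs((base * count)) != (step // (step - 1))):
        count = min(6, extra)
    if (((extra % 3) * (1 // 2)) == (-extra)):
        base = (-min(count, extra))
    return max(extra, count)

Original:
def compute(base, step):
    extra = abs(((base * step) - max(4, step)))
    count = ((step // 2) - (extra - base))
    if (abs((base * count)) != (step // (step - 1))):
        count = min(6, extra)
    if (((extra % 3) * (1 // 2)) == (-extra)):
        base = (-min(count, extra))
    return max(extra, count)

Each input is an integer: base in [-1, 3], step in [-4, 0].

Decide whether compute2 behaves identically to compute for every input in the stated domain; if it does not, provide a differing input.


Equivalent — the differences include same computation, different form, yet no declared input distinguishes the two.
Tracing base=-1, step=-2: compute: extra = 2; count = -4; (abs((base * count)) != (step // (step - 1))) -> true; count = 2; (((extra % 3) * (1 // 2)) == (-extra)) -> false; return 2 | compute2: extra = 2; count = -4; (abs((base * count)) != (step // (step - 1))) -> true; count = 2; (((extra % 3) * (1 // 2)) == (-extra)) -> false; return 2 — matching result 2.
Across all 25 domain points the two functions coincide.
verdict: equivalent


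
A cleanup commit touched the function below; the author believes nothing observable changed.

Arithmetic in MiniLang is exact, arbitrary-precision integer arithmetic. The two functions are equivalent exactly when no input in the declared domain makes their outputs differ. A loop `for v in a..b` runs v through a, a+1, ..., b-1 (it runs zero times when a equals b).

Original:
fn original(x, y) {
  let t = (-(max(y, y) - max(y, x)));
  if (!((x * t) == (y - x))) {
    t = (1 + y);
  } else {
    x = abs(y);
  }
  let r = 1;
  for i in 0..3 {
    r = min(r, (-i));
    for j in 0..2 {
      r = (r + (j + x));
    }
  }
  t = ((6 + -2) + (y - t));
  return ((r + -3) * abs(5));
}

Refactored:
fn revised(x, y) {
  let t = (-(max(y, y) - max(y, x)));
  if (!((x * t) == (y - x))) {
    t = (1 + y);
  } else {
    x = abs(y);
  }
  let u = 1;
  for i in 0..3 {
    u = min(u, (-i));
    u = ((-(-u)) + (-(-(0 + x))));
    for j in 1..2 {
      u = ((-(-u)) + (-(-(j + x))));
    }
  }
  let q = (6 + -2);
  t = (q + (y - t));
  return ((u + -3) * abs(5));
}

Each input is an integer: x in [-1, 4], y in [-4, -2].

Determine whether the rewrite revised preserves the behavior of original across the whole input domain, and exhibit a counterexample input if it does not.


Although local variable names differ, and loop structure differs, and statement counts differ, and arithmetic usage differs, and constant usage differs, 18/18 inputs agree.
verdict: equivalent


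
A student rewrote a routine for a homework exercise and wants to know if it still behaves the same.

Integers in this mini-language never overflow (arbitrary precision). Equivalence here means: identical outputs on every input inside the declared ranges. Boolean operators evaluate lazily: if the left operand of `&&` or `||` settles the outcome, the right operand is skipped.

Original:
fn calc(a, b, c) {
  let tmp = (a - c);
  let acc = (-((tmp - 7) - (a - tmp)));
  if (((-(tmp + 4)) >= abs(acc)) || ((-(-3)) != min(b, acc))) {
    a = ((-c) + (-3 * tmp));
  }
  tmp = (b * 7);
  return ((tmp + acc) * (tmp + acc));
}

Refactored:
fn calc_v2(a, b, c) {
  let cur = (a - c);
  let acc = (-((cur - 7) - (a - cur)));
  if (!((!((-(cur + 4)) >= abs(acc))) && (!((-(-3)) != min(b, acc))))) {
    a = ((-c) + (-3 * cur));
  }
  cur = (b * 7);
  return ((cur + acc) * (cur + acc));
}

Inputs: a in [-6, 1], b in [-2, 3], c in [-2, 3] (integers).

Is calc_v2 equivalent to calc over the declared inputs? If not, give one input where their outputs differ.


Reading the diff, among the changes: boolean connective usage differs, local variable names differ.
Spot check at a=-5, b=-2, c=-1 — calc: tmp = -4; acc = 10; (((-(tmp + 4)) >= abs(acc)) || ((-(-3)) != min(b, acc))) -> true; a = 13; tmp = -14; return 16. calc_v2: cur = -4; acc = 10; (!((!((-(cur + 4)) >= abs(acc))) && (!((-(-3)) != min(b, acc))))) -> true; a = 13; cur = -14; return 16. Both give 16.
An exhaustive pass over the 288 declared inputs shows identical outputs.
verdict: equivalent


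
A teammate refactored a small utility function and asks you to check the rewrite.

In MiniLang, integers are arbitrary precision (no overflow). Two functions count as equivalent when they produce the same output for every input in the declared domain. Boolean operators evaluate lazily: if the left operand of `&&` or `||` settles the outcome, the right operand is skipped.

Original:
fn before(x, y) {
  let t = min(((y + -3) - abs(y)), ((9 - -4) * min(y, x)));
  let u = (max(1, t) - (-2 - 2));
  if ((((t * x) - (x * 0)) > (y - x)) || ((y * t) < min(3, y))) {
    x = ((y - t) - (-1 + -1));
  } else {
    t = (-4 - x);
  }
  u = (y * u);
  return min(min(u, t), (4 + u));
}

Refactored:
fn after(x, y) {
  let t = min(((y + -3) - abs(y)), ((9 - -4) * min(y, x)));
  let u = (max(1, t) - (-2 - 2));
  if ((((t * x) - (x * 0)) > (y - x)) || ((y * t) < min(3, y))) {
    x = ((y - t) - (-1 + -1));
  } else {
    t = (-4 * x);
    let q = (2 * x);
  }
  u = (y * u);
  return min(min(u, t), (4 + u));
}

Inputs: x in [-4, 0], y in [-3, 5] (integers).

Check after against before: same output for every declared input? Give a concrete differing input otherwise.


x=0, y=0 yields -4 from before but 0 from after.
verdict: not equivalent; witness: x=0, y=0


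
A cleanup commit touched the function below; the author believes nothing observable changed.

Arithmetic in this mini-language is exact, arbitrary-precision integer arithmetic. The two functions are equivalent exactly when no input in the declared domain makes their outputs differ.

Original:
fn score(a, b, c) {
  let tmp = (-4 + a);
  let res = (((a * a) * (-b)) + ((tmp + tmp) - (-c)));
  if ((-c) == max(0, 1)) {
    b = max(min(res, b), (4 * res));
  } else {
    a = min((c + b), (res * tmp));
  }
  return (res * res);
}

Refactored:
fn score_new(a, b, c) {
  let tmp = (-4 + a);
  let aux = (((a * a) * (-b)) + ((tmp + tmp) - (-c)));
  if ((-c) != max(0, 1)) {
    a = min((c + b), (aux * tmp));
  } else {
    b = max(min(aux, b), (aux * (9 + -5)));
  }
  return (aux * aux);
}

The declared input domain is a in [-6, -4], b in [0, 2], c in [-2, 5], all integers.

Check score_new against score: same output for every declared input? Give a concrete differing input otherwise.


Comparing the listings, the differences include: arithmetic usage differs, and comparison usage differs, and local variable names differ, and constant usage differs.
One worked example (a=-5, b=1, c=4) — score: tmp=-9, then res=-39, then ((-c) == max(0, 1)) is false, then a=5, then returns 1521; score_new: tmp=-9, then aux=-39, then ((-c) != max(0, 1)) is true, then a=5, then returns 1521; agreement on 1521.
Every one of the 72 inputs gives matching results.
verdict: equivalent


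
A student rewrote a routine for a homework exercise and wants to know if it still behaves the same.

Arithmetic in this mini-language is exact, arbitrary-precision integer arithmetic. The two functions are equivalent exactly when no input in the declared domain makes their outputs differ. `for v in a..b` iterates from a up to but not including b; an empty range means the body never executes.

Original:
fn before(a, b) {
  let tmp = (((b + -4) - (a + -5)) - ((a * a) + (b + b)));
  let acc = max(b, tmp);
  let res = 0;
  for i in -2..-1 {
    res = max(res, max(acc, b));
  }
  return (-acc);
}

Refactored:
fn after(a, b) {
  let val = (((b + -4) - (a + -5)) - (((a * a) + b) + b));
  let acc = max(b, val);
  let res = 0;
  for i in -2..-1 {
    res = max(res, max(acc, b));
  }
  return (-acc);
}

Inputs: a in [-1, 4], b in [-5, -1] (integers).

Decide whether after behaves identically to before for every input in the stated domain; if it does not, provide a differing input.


Changes here: local variable names differ; the full 30-point sweep finds no disagreement.
verdict: equivalent


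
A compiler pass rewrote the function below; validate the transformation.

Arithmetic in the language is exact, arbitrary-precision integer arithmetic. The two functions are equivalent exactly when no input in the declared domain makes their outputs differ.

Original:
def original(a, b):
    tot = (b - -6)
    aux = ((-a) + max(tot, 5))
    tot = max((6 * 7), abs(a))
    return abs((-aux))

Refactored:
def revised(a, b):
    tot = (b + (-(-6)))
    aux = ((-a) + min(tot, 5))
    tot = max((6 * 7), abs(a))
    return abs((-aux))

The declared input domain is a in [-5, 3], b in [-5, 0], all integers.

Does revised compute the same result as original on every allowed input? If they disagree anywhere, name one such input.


Input a=-5, b=-5: 10 from original versus 6 from revised.
verdict: not equivalent; witness: a=-5, b=-5


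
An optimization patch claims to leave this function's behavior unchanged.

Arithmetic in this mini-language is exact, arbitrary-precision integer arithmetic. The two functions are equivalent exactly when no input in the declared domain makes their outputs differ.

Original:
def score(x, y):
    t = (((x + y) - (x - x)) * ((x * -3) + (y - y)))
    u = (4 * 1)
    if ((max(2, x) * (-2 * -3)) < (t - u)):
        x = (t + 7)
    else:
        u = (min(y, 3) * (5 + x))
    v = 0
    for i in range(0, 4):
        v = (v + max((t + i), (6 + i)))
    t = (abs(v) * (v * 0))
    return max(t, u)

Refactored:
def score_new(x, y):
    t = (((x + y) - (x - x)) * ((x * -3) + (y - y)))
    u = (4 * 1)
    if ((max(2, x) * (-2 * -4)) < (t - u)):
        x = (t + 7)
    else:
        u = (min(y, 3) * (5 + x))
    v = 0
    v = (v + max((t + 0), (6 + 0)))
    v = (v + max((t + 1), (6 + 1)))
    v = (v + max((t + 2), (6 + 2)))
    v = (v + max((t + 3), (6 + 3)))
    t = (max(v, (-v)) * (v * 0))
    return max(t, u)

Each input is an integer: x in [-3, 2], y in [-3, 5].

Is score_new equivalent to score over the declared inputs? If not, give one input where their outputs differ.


Evaluate both at x=-3, y=5.
score: t = 18; u = 4; ((max(2, x) * (-2 * -3)) < (t - u)) -> true; x = 25; v = 0; [i=0]; v = 18; [i=1]; v = 37; [i=2]; v = 57; [i=3]; v = 78; t = 0; return 4
score_new: t = 18; u = 4; ((max(2, x) * (-2 * -4)) < (t - u)) -> false; u = 6; v = 0; v = 18; v = 37; v = 57; v = 78; t = 0; return 6
4 != 6, so the rewrite changes behavior.
verdict: not equivalent; witness: x=-3, y=5


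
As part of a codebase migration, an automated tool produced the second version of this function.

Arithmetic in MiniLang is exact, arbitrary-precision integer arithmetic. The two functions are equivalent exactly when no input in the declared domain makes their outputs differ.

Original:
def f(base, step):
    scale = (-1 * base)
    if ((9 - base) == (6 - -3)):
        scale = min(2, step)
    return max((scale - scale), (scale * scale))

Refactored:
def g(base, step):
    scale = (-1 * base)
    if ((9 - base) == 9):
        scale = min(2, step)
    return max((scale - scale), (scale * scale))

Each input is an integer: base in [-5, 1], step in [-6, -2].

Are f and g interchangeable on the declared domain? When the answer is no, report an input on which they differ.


This is a faithful refactor — constant usage differs; and arithmetic usage differs, but the computed results match everywhere.
One worked example (base=1, step=-4) — f: scale=-1, then ((9 - base) == (6 - -3)) is false, then returns 1; g: scale=-1, then ((9 - base) == 9) is false, then returns 1; agreement on 1.
Every one of the 35 inputs gives matching results.
verdict: equivalent


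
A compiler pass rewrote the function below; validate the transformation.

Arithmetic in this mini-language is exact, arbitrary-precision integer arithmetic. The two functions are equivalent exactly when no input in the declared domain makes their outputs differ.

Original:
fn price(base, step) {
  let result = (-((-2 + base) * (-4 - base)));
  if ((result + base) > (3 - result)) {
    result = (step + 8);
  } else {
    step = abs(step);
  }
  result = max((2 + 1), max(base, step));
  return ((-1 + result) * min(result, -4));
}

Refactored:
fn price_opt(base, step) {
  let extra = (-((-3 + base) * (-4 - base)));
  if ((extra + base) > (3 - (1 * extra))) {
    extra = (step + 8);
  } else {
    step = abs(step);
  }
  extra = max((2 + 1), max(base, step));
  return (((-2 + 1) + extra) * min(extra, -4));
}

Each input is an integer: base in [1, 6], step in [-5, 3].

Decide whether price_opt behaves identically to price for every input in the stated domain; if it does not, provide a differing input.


The rewrite breaks on base=3, step=-5, where the results are -8 and -16.
price: result becomes 7; next ((result + base) > (3 - result)) evaluates to true; next result becomes 3; next result becomes 3; next final value -8
price_opt: extra becomes 0; next ((extra + base) > (3 - (1 * extra))) evaluates to false; next step becomes 5; next extra becomes 5; next final value -16
verdict: not equivalent; witness: base=3, step=-5


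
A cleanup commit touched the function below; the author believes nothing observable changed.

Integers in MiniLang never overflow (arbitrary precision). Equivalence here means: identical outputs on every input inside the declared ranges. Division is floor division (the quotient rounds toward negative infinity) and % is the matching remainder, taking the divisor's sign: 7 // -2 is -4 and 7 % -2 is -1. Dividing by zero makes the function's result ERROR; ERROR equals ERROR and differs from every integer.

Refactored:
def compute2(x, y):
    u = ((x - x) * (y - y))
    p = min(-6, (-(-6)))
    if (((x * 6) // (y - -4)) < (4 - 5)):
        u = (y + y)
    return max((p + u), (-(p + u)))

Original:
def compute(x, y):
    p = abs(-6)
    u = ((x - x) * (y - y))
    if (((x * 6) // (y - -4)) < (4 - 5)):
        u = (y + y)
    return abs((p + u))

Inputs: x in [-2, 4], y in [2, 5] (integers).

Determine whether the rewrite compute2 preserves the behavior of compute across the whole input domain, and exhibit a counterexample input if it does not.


Not equivalent: x=-2, y=2 separates them (10 vs 2).
compute: p=6, then u=0, then (((x * 6) // (y - -4)) < (4 - 5)) is true, then u=4, then returns 10
compute2: u=0, then p=-6, then (((x * 6) // (y - -4)) < (4 - 5)) is true, then u=4, then returns 2
verdict: not equivalent; witness: x=-2, y=2


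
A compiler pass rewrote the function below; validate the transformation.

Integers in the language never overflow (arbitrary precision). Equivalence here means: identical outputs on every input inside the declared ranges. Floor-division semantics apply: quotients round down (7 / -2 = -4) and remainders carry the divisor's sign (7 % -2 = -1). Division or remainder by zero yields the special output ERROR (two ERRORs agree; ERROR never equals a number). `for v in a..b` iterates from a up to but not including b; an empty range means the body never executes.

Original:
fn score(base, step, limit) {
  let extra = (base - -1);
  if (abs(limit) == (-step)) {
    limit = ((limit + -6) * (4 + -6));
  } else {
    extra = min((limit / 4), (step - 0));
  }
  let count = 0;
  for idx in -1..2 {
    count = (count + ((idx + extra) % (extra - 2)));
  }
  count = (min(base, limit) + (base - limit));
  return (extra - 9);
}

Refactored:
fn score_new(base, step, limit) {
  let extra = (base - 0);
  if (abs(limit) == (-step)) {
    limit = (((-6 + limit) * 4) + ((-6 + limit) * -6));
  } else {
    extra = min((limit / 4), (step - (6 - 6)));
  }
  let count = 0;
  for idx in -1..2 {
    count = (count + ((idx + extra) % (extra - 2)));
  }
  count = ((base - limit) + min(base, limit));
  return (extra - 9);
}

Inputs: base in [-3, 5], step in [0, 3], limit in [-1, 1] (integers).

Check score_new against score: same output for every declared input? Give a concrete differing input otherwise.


Try base=-3, step=0, limit=0.
score: extra = -2; (abs(limit) == (-step)) -> true; limit = 12; count = 0; [idx=-1]; count = -3; [idx=0]; count = -5; [idx=1]; count = -6; count = -18; return -11
score_new: extra = -3; (abs(limit) == (-step)) -> true; limit = 12; count = 0; [idx=-1]; count = -4; [idx=0]; count = -7; [idx=1]; count = -9; count = -18; return -12
-11 against -12: the behavior changed.
verdict: not equivalent; witness: base=-3, step=0, limit=0


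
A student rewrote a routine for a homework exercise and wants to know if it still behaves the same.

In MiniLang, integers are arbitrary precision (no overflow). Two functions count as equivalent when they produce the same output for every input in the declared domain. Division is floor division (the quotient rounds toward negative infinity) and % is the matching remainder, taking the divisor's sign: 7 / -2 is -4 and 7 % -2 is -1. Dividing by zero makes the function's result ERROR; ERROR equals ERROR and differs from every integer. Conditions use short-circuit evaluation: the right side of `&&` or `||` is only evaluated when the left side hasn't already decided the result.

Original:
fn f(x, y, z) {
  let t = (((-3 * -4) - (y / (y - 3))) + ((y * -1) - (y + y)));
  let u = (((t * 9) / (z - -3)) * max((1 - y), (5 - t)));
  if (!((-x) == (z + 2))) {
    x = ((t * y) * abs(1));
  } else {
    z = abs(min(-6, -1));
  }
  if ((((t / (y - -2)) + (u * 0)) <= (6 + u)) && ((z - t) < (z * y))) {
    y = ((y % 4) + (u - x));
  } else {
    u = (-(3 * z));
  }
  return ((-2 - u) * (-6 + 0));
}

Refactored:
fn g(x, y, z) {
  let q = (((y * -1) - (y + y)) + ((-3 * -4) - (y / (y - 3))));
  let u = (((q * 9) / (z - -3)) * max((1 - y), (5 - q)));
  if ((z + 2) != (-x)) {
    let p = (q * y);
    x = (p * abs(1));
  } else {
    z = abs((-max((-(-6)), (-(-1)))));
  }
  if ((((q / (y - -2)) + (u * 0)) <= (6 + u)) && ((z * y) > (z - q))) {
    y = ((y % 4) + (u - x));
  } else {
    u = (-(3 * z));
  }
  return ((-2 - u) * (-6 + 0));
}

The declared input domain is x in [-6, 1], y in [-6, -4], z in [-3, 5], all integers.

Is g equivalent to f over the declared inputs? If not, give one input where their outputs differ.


Side by side, the visible changes include: local variable names differ; statement counts differ; comparison usage differs; boolean connective usage differs; min/max/abs usage differs.
Tracing x=-2, y=-4, z=3: f: t := 24 | u := 180 | (!((-x) == (z + 2))): true | x := -96 | ((((t / (y - -2)) + (u * 0)) <= (6 + u)) && ((z - t) < (z * y))): true | y := 276 | result 1092 | g: q := 24 | u := 180 | ((z + 2) != (-x)): true | p := -96 | x := -96 | ((((q / (y - -2)) + (u * 0)) <= (6 + u)) && ((z * y) > (z - q))): true | y := 276 | result 1092 — matching result 1092.
Across all 216 domain points the two functions coincide.
verdict: equivalent


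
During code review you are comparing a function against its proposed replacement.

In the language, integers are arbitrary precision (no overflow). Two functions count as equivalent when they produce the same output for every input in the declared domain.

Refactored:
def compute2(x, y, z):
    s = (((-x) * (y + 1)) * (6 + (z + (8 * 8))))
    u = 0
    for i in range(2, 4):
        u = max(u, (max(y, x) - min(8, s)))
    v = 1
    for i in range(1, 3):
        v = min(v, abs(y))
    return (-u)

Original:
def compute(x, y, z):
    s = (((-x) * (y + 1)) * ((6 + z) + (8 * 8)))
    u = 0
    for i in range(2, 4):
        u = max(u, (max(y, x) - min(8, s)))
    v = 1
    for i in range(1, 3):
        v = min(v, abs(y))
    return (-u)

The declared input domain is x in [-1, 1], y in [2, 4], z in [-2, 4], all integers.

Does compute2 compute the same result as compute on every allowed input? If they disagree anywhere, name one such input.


Comparing the listings, the differences include: same computation, different form.
As a probe, take x=1, y=3, z=3: compute runs s=-292, then u=0, then (i=2), then u=295, then (i=3), then u=295, then v=1, then (i=1), then v=1, then (i=2), then v=1, then returns -295; compute2 runs s=-292, then u=0, then (i=2), then u=295, then (i=3), then u=295, then v=1, then (i=1), then v=1, then (i=2), then v=1, then returns -295; both end at -295.
Across all 63 domain points the two functions coincide.
verdict: equivalent


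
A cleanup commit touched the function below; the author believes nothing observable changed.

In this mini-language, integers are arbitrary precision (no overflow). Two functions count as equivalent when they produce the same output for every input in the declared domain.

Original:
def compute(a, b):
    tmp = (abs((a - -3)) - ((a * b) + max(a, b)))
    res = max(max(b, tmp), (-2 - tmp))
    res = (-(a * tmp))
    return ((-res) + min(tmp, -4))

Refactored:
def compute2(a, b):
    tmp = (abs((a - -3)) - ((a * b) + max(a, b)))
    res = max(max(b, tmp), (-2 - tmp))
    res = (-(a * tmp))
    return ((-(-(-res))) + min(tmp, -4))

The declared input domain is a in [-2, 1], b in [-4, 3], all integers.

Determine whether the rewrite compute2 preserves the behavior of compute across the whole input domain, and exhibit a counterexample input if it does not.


Differences: same computation, different form — yet all 32 inputs agree.
verdict: equivalent


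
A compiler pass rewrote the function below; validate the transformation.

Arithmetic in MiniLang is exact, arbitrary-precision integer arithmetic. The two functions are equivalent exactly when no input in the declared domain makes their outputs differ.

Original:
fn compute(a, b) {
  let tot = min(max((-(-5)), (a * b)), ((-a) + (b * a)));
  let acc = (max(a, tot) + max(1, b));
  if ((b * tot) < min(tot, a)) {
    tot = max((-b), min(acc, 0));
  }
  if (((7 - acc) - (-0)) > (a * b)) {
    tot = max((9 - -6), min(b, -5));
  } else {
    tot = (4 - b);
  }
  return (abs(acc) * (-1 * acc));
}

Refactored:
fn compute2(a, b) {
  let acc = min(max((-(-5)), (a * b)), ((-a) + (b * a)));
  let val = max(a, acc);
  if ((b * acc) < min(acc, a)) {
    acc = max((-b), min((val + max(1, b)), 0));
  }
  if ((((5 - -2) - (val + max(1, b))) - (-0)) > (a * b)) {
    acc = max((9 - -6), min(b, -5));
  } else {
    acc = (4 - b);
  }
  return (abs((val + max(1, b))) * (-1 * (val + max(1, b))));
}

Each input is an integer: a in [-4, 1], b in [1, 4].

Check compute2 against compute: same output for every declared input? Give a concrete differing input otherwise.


Equivalent — the differences include arithmetic usage differs; and min/max/abs usage differs; and constant usage differs; and local variable names differ, yet no declared input distinguishes the two.
Tracing a=-4, b=2: compute: tot = -4; acc = -2; ((b * tot) < min(tot, a)) -> true; tot = -2; (((7 - acc) - (-0)) > (a * b)) -> true; tot = 15; return 4 | compute2: acc = -4; val = -4; ((b * acc) < min(acc, a)) -> true; acc = -2; ((((5 - -2) - (val + max(1, b))) - (-0)) > (a * b)) -> true; acc = 15; return 4 — matching result 4.
Checked all 24 inputs in the declared domain: the outputs agree on every one.
verdict: equivalent


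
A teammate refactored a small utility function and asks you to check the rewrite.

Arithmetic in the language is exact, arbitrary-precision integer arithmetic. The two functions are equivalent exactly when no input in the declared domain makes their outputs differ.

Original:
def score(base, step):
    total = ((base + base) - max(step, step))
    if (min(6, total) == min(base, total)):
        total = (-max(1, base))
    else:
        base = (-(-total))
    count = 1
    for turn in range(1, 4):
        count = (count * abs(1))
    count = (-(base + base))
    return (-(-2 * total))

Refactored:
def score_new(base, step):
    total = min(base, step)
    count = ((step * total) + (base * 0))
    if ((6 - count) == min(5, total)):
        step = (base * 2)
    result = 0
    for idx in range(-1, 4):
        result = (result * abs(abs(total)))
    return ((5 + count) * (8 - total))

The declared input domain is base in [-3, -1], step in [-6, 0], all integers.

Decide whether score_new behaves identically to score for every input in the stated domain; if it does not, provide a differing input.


At base=-3, step=-6: score gives 0, score_new gives 574.
verdict: not equivalent; witness: base=-3, step=-6


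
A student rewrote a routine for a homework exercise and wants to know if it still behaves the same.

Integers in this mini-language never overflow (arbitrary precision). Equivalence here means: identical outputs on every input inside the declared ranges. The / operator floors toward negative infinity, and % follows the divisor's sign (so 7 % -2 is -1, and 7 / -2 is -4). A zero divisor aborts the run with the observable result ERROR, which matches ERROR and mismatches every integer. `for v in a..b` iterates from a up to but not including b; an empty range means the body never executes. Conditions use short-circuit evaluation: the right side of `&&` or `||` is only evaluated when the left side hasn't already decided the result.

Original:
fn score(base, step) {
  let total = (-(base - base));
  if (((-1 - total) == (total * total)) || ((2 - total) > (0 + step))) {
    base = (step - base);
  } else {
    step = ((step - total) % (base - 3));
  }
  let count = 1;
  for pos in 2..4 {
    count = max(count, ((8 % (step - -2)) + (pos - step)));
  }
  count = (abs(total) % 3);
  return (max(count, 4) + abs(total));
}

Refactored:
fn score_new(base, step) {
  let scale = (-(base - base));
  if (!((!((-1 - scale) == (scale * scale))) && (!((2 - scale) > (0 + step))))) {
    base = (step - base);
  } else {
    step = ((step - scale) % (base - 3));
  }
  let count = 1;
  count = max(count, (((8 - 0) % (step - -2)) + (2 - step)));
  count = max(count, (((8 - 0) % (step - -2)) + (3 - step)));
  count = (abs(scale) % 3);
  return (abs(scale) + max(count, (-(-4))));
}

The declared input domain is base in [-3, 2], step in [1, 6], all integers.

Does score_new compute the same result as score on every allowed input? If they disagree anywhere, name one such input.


The two versions differ — the changes include local variable names differ; arithmetic usage differs; min/max/abs usage differs; loop structure differs; boolean connective usage differs; constant usage differs.
Spot check at base=2, step=5 — score: total becomes 0; next (((-1 - total) == (total * total)) || ((2 - total) > (0 + step))) evaluates to false; next step becomes 0; next count becomes 1; next at pos=2:; next count becomes 2; next at pos=3:; next count becomes 3; next count becomes 0; next final value 4. score_new: scale becomes 0; next (!((!((-1 - scale) == (scale * scale))) && (!((2 - scale) > (0 + step))))) evaluates to false; next step becomes 0; next count becomes 1; next count becomes 2; next count becomes 3; next count becomes 0; next final value 4. Both give 4.
Across all 36 domain points the two functions coincide.
verdict: equivalent
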